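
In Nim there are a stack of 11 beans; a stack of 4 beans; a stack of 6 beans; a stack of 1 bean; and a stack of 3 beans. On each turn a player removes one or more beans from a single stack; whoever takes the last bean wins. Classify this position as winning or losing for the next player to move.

Winning position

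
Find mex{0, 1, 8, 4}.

The values 0, 1 are all present; 2 is the first non-negative integer missing from the set.

2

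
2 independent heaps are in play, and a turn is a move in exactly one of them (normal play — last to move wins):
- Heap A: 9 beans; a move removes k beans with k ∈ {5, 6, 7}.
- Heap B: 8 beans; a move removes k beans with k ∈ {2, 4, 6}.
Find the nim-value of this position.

1

Grundy values for heap A (subtraction set {5, 6, 7}):
g(0) = mex{} = 0
g(1) = mex{} = 0
g(2) = mex{} = 0
g(3) = mex{} = 0
g(4) = mex{} = 0
g(5) = mex{0} = 1
g(6) = mex{0} = 1
g(7) = mex{0} = 1
g(8) = mex{0} = 1
g(9) = mex{0} = 1
So g(9) = 1.
For heap B, compute g(0), g(1), … with moves {2, 4, 6}:
k:     0  1  2  3  4  5  6  7  8
g(k):  0  0  1  1  2  2  3  3  0
So g(8) = 0.
By the Sprague-Grundy theorem, the Grundy value of a sum of independent games is the XOR of the component values.
Combined value = 1 XOR 0 = 1.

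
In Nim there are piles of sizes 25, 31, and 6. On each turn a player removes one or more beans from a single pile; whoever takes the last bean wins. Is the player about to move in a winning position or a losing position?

Losing position

Bitwise XOR of the heap sizes:
  11001  (25)
  11111  (31)
  00110  (6)
  -----
  00000  (0)
The nim-sum is 0, so this is a P-position: the player to move is in a losing position under optimal play.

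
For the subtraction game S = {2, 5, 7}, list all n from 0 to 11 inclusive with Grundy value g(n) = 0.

Grundy values for subtraction set {2, 5, 7}:
g(0) = mex{} = 0
g(1) = mex{} = 0
g(2) = mex{0} = 1
g(3) = mex{0} = 1
g(4) = mex{1} = 0
g(5) = mex{0,1} = 2
g(6) = mex{0} = 1
g(7) = mex{0,1,2} = 3
g(8) = mex{0,1} = 2
g(9) = mex{0,1,3} = 2
g(10) = mex{1,2} = 0
g(11) = mex{0,1,2} = 3
The P-positions (g = 0) in 0..11 are 0, 1, 4, 10.

0, 1, 4, 10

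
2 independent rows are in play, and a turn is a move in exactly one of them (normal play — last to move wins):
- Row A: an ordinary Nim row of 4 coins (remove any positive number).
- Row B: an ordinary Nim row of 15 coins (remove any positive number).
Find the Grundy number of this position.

11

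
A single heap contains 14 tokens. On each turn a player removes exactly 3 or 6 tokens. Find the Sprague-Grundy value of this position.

1

Compute g(0), g(1), … for moves {3, 6}:
g(0) = mex{} = 0
g(1) = mex{} = 0
g(2) = mex{} = 0
g(3) = mex{0} = 1
g(4) = mex{0} = 1
g(5) = mex{0} = 1
g(6) = mex{0,1} = 2
g(7) = mex{0,1} = 2
g(8) = mex{0,1} = 2
g(9) = mex{1,2} = 0
g(10) = mex{1,2} = 0
g(11) = mex{1,2} = 0
g(12) = mex{0,2} = 1
g(13) = mex{0,2} = 1
g(14) = mex{0,2} = 1
So g(14) = 1.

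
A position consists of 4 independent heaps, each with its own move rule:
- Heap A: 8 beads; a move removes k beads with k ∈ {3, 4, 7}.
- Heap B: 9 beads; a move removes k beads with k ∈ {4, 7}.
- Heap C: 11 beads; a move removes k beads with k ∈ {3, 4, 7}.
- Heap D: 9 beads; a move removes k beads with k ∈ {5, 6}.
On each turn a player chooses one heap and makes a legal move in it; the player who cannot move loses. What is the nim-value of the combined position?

1

Build the Grundy sequence for heap A with g(k) = mex{g(k−s) : s ∈ {3, 4, 7}, s ≤ k}:
g(0) = mex{} = 0
g(1) = mex{} = 0
g(2) = mex{} = 0
g(3) = mex{0} = 1
g(4) = mex{0} = 1
g(5) = mex{0} = 1
g(6) = mex{0,1} = 2
g(7) = mex{0,1} = 2
g(8) = mex{0,1} = 2
So g(8) = 2.
Grundy values for heap B (subtraction set {4, 7}):
k:     0  1  2  3  4  5  6  7  8  9
g(k):  0  0  0  0  1  1  1  1  2  2
So g(9) = 2.
Build the Grundy sequence for heap C with g(k) = mex{g(k−s) : s ∈ {3, 4, 7}, s ≤ k}:
g(0) = mex{} = 0
g(1) = mex{} = 0
g(2) = mex{} = 0
g(3) = mex{0} = 1
g(4) = mex{0} = 1
g(5) = mex{0} = 1
g(6) = mex{0,1} = 2
g(7) = mex{0,1} = 2
g(8) = mex{0,1} = 2
g(9) = mex{0,1,2} = 3
g(10) = mex{1,2} = 0
g(11) = mex{1,2} = 0
So g(11) = 0.
Grundy values for heap D (subtraction set {5, 6}):
k:     0  1  2  3  4  5  6  7  8  9
g(k):  0  0  0  0  0  1  1  1  1  1
So g(9) = 1.
By the Sprague-Grundy theorem, the Grundy value of a sum of independent games is the XOR of the component values.
Combined value = 2 ⊕ 2 ⊕ 0 ⊕ 1 = 1.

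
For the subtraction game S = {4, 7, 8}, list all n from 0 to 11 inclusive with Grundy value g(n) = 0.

0, 1, 2, 3

Grundy values for subtraction set {4, 7, 8}:
g(0) = mex{} = 0
g(1) = mex{} = 0
g(2) = mex{} = 0
g(3) = mex{} = 0
g(4) = mex{0} = 1
g(5) = mex{0} = 1
g(6) = mex{0} = 1
g(7) = mex{0} = 1
g(8) = mex{0,1} = 2
g(9) = mex{0,1} = 2
g(10) = mex{0,1} = 2
g(11) = mex{0,1} = 2
The P-positions (g = 0) in 0..11 are 0, 1, 2, 3.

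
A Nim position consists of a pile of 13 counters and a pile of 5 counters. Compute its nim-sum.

8

Nim-sum: 13 ^ 5 = 8.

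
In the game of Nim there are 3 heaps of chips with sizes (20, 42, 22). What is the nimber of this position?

40

In binary:
  010100  (20)
  101010  (42)
  010110  (22)
  ------
  101000  (40)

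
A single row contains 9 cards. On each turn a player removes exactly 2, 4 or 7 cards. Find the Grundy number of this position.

0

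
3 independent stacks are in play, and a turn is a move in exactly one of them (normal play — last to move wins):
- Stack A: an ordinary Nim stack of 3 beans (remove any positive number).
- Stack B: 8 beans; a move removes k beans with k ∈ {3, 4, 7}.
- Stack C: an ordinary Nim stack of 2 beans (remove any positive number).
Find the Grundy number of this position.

3

Stack A is a plain Nim stack of size 3, so its Grundy value is 3.
Grundy values for stack B (subtraction set {3, 4, 7}):
k:     0  1  2  3  4  5  6  7  8
g(k):  0  0  0  1  1  1  2  2  2
So g(8) = 2.
Stack C is a plain Nim stack of size 2, so its Grundy value is 2.
By the Sprague-Grundy theorem, the Grundy value of a sum of independent games is the XOR of the component values.
Combined value = 3 ⊕ 2 ⊕ 2 = 3.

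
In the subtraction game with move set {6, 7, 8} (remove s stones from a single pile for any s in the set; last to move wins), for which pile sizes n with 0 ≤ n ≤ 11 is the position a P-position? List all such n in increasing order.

0, 1, 2, 3, 4, 5

Compute g(0), g(1), … for moves {6, 7, 8}:
g(0) = mex{} = 0
g(1) = mex{} = 0
g(2) = mex{} = 0
g(3) = mex{} = 0
g(4) = mex{} = 0
g(5) = mex{} = 0
g(6) = mex{0} = 1
g(7) = mex{0} = 1
g(8) = mex{0} = 1
g(9) = mex{0} = 1
g(10) = mex{0} = 1
g(11) = mex{0} = 1
The P-positions (g = 0) in 0..11 are 0, 1, 2, 3, 4, 5.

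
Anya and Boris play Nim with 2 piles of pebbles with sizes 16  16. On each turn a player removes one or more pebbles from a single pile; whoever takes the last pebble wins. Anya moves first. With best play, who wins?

Boris wins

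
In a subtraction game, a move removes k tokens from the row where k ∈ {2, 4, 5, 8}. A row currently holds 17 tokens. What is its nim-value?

2

Compute g(0), g(1), … for moves {2, 4, 5, 8}:
k:     0  1  2  3  4  5  6  7  8  9 10 11 12 13 14 15 16 17
g(k):  0  0  1  1  2  2  3  0  4  1  0  2  1  0  2  1  0  2
So g(17) = 2.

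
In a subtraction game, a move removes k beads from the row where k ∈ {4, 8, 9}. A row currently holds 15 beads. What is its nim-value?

0

Compute g(0), g(1), … for moves {4, 8, 9}:
k:     0  1  2  3  4  5  6  7  8  9 10 11 12 13 14 15
g(k):  0  0  0  0  1  1  1  1  2  2  2  2  3  0  0  0
So g(15) = 0.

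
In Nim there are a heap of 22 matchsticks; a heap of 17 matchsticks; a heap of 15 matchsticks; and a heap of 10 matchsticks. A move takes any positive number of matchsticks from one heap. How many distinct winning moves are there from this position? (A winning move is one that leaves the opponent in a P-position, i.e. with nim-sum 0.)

Bitwise XOR of the heap sizes:
  10110  (22)
  10001  (17)
  01111  (15)
  01010  (10)
  -----
  00010  (2)
The overall nim-sum is X = 2. A heap of size p has a winning move iff p XOR X < p (reduce it to p XOR X).
  22: 22 XOR 2 = 20 < 22 — winning move (to 20).
  17: 17 XOR 2 = 19 ≥ 17 — no move.
  15: 15 XOR 2 = 13 < 15 — winning move (to 13).
  10: 10 XOR 2 = 8 < 10 — winning move (to 8).
That gives 3 winning moves.

3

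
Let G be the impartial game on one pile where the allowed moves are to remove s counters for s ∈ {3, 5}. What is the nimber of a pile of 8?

0

Grundy values for subtraction set {3, 5}:
k:     0  1  2  3  4  5  6  7  8
g(k):  0  0  0  1  1  1  2  2  0
So g(8) = 0.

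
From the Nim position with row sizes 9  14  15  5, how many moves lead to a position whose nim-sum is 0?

Nim-sum: 9 ⊕ 14 ⊕ 15 ⊕ 5 = 13.
The overall nim-sum is X = 13. A row of size p has a winning move iff p XOR X < p (reduce it to p XOR X).
  9: 9 XOR 13 = 4 < 9 — winning move (to 4).
  14: 14 XOR 13 = 3 < 14 — winning move (to 3).
  15: 15 XOR 13 = 2 < 15 — winning move (to 2).
  5: 5 XOR 13 = 8 ≥ 5 — no move.
That gives 3 winning moves.

3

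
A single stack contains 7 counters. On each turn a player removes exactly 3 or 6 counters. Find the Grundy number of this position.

2

Compute g(0), g(1), … for moves {3, 6}:
g(0) = mex{} = 0
g(1) = mex{} = 0
g(2) = mex{} = 0
g(3) = mex{0} = 1
g(4) = mex{0} = 1
g(5) = mex{0} = 1
g(6) = mex{0,1} = 2
g(7) = mex{0,1} = 2
So g(7) = 2.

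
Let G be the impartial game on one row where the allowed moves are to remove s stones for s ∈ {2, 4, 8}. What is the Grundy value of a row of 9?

1

Build the Grundy sequence with g(k) = mex{g(k−s) : s ∈ {2, 4, 8}, s ≤ k}:
k:     0  1  2  3  4  5  6  7  8  9
g(k):  0  0  1  1  2  2  0  0  1  1
So g(9) = 1.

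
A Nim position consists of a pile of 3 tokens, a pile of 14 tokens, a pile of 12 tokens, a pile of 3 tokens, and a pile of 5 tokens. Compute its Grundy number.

7

Bitwise XOR of the heap sizes:
  0011  (3)
  1110  (14)
  1100  (12)
  0011  (3)
  0101  (5)
  ----
  0111  (7)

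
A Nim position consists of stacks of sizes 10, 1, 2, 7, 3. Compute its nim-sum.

Nim-sum: 10 XOR 1 XOR 2 XOR 7 XOR 3 = 13.

13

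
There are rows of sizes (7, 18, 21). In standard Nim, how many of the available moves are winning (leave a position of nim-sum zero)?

Compute the nim-sum pairwise:
7 ^ 18 = 21
21 ^ 21 = 0
The nim-sum is already 0, so every move leaves a nonzero nim-sum — there are no winning moves.

0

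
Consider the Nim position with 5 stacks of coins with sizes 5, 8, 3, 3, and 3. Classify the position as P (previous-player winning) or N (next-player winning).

N-position

Bitwise XOR of the heap sizes:
  0101  (5)
  1000  (8)
  0011  (3)
  0011  (3)
  0011  (3)
  ----
  1110  (14)
The nim-sum is 14 ≠ 0, so this is an N-position: the player to move can win.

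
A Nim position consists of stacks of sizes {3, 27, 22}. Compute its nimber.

14

Nim-sum: 3 ⊕ 27 ⊕ 22 = 14.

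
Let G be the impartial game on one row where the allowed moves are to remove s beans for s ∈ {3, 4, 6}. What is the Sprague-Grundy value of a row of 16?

2

Grundy values for subtraction set {3, 4, 6}:
k:     0  1  2  3  4  5  6  7  8  9 10 11 12 13 14 15 16
g(k):  0  0  0  1  1  1  2  2  2  0  0  0  1  1  1  2  2
So g(16) = 2.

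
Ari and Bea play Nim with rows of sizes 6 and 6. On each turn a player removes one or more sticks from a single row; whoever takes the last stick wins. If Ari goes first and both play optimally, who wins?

Bitwise XOR of the heap sizes:
  110  (6)
  110  (6)
  ---
  000  (0)
The nim-sum is 0, so this is a P-position: the player to move is in a losing position under optimal play; Ari is about to move from it and so loses — Bea wins.

Bea wins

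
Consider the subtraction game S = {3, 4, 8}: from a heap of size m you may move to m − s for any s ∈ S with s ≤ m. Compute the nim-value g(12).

0

Compute g(0), g(1), … for moves {3, 4, 8}:
k:     0  1  2  3  4  5  6  7  8  9 10 11 12
g(k):  0  0  0  1  1  1  2  0  2  3  1  3  0
So g(12) = 0.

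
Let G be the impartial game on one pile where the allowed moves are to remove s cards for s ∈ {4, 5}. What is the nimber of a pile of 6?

1

Grundy values for subtraction set {4, 5}:
k:     0  1  2  3  4  5  6
g(k):  0  0  0  0  1  1  1
So g(6) = 1.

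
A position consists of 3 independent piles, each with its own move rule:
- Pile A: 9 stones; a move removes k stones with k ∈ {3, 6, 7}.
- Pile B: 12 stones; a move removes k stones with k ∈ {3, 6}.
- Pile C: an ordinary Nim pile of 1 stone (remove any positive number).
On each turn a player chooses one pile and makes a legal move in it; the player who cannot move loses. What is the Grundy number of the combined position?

Build the Grundy sequence for pile A with g(k) = mex{g(k−s) : s ∈ {3, 6, 7}, s ≤ k}:
g(0) = mex{} = 0
g(1) = mex{} = 0
g(2) = mex{} = 0
g(3) = mex{0} = 1
g(4) = mex{0} = 1
g(5) = mex{0} = 1
g(6) = mex{0,1} = 2
g(7) = mex{0,1} = 2
g(8) = mex{0,1} = 2
g(9) = mex{0,1,2} = 3
So g(9) = 3.
For pile B, compute g(0), g(1), … with moves {3, 6}:
k:     0  1  2  3  4  5  6  7  8  9 10 11 12
g(k):  0  0  0  1  1  1  2  2  2  0  0  0  1
So g(12) = 1.
Pile C is a plain Nim pile of size 1, so its Grundy value is 1.
By the Sprague-Grundy theorem, the Grundy value of a sum of independent games is the XOR of the component values.
Combined value = 3 ⊕ 1 ⊕ 1 = 3.

3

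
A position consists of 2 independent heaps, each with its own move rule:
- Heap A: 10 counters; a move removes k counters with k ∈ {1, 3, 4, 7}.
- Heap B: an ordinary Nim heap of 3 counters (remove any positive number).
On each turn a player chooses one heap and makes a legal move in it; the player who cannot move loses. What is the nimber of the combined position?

Build the Grundy sequence for heap A with g(k) = mex{g(k−s) : s ∈ {1, 3, 4, 7}, s ≤ k}:
g(0) = mex{} = 0
g(1) = mex{0} = 1
g(2) = mex{1} = 0
g(3) = mex{0} = 1
g(4) = mex{0,1} = 2
g(5) = mex{0,1,2} = 3
g(6) = mex{0,1,3} = 2
g(7) = mex{0,1,2} = 3
g(8) = mex{1,2,3} = 0
g(9) = mex{0,2,3} = 1
g(10) = mex{1,2,3} = 0
So g(10) = 0.
Heap B is a plain Nim heap of size 3, so its Grundy value is 3.
The value of a disjunctive sum is the nim-sum of the parts.
Combined value = 0 XOR 3 = 3.

3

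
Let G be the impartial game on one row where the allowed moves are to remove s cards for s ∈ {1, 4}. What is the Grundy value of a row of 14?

2

Compute g(0), g(1), … for moves {1, 4}:
k:     0  1  2  3  4  5  6  7  8  9 10 11 12 13 14
g(k):  0  1  0  1  2  0  1  0  1  2  0  1  0  1  2
So g(14) = 2.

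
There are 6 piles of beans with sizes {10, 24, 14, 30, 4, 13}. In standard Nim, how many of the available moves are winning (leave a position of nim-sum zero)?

Bitwise XOR of the heap sizes:
  01010  (10)
  11000  (24)
  01110  (14)
  11110  (30)
  00100  (4)
  01101  (13)
  -----
  01011  (11)
The overall nim-sum is X = 11. A pile of size p has a winning move iff p XOR X < p (reduce it to p XOR X).
  10: 10 XOR 11 = 1 < 10 — winning move (to 1).
  24: 24 XOR 11 = 19 < 24 — winning move (to 19).
  14: 14 XOR 11 = 5 < 14 — winning move (to 5).
  30: 30 XOR 11 = 21 < 30 — winning move (to 21).
  4: 4 XOR 11 = 15 ≥ 4 — no move.
  13: 13 XOR 11 = 6 < 13 — winning move (to 6).
That gives 5 winning moves.

5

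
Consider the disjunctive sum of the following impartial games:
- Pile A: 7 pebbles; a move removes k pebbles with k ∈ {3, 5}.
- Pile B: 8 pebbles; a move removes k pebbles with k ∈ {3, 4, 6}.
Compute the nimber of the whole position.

0

Build the Grundy sequence for pile A with g(k) = mex{g(k−s) : s ∈ {3, 5}, s ≤ k}:
k:     0  1  2  3  4  5  6  7
g(k):  0  0  0  1  1  1  2  2
So g(7) = 2.
For pile B, compute g(0), g(1), … with moves {3, 4, 6}:
g(0) = mex{} = 0
g(1) = mex{} = 0
g(2) = mex{} = 0
g(3) = mex{0} = 1
g(4) = mex{0} = 1
g(5) = mex{0} = 1
g(6) = mex{0,1} = 2
g(7) = mex{0,1} = 2
g(8) = mex{0,1} = 2
So g(8) = 2.
The value of a disjunctive sum is the nim-sum of the parts.
Combined value = 2 XOR 2 = 0.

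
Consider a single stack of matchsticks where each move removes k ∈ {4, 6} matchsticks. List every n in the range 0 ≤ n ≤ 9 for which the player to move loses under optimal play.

Compute g(0), g(1), … for moves {4, 6}:
g(0) = mex{} = 0
g(1) = mex{} = 0
g(2) = mex{} = 0
g(3) = mex{} = 0
g(4) = mex{0} = 1
g(5) = mex{0} = 1
g(6) = mex{0} = 1
g(7) = mex{0} = 1
g(8) = mex{0,1} = 2
g(9) = mex{0,1} = 2
The P-positions (g = 0) in 0..9 are 0, 1, 2, 3.

0, 1, 2, 3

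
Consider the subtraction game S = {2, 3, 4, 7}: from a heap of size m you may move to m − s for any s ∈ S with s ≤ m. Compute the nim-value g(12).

Compute g(0), g(1), … for moves {2, 3, 4, 7}:
k:     0  1  2  3  4  5  6  7  8  9 10 11 12
g(k):  0  0  1  1  2  2  0  3  1  4  2  0  0
So g(12) = 0.

0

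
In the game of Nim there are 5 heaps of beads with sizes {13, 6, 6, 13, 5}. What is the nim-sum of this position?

Nim-sum: 13 ⊕ 6 ⊕ 6 ⊕ 13 ⊕ 5 = 5.

5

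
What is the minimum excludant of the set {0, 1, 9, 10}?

2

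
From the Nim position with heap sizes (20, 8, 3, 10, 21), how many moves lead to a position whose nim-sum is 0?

0

Bitwise XOR of the heap sizes:
  10100  (20)
  01000  (8)
  00011  (3)
  01010  (10)
  10101  (21)
  -----
  00000  (0)
The nim-sum is already 0, so every move leaves a nonzero nim-sum — there are no winning moves.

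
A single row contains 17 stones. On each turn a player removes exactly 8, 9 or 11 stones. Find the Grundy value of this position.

Grundy values for subtraction set {8, 9, 11}:
k:     0  1  2  3  4  5  6  7  8  9 10 11 12 13 14 15 16 17
g(k):  0  0  0  0  0  0  0  0  1  1  1  1  1  1  1  1  2  2
So g(17) = 2.

2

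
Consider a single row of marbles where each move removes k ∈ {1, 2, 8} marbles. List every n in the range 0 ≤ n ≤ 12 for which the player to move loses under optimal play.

Grundy values for subtraction set {1, 2, 8}:
k:     0  1  2  3  4  5  6  7  8  9 10 11 12
g(k):  0  1  2  0  1  2  0  1  2  0  1  2  0
The P-positions (g = 0) in 0..12 are 0, 3, 6, 9, 12.

0, 3, 6, 9, 12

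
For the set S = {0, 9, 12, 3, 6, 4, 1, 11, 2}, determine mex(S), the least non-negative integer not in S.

5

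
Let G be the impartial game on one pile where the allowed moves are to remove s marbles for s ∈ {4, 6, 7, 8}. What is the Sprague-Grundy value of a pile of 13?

0

Compute g(0), g(1), … for moves {4, 6, 7, 8}:
g(0) = mex{} = 0
g(1) = mex{} = 0
g(2) = mex{} = 0
g(3) = mex{} = 0
g(4) = mex{0} = 1
g(5) = mex{0} = 1
g(6) = mex{0} = 1
g(7) = mex{0} = 1
g(8) = mex{0,1} = 2
g(9) = mex{0,1} = 2
g(10) = mex{0,1} = 2
g(11) = mex{0,1} = 2
g(12) = mex{1,2} = 0
g(13) = mex{1,2} = 0
So g(13) = 0.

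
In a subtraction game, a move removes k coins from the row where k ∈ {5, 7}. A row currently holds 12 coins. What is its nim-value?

Build the Grundy sequence with g(k) = mex{g(k−s) : s ∈ {5, 7}, s ≤ k}:
k:     0  1  2  3  4  5  6  7  8  9 10 11 12
g(k):  0  0  0  0  0  1  1  1  1  1  2  2  0
So g(12) = 0.

0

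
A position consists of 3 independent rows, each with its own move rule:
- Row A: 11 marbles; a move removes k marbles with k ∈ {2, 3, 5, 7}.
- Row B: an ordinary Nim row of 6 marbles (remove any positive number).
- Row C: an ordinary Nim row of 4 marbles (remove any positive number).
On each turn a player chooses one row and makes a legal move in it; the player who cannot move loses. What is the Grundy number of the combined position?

3

Build the Grundy sequence for row A with g(k) = mex{g(k−s) : s ∈ {2, 3, 5, 7}, s ≤ k}:
g(0) = mex{} = 0
g(1) = mex{} = 0
g(2) = mex{0} = 1
g(3) = mex{0} = 1
g(4) = mex{0,1} = 2
g(5) = mex{0,1} = 2
g(6) = mex{0,1,2} = 3
g(7) = mex{0,1,2} = 3
g(8) = mex{0,1,2,3} = 4
g(9) = mex{1,2,3} = 0
g(10) = mex{1,2,3,4} = 0
g(11) = mex{0,2,3,4} = 1
So g(11) = 1.
Row B is a plain Nim row of size 6, so its Grundy value is 6.
Row C is a plain Nim row of size 4, so its Grundy value is 4.
By the Sprague-Grundy theorem, the Grundy value of a sum of independent games is the XOR of the component values.
Combined value = 1 ⊕ 6 ⊕ 4 = 3.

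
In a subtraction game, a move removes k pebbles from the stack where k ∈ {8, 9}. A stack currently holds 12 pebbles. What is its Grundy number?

1

Compute g(0), g(1), … for moves {8, 9}:
g(0) = mex{} = 0
g(1) = mex{} = 0
g(2) = mex{} = 0
g(3) = mex{} = 0
g(4) = mex{} = 0
g(5) = mex{} = 0
g(6) = mex{} = 0
g(7) = mex{} = 0
g(8) = mex{0} = 1
g(9) = mex{0} = 1
g(10) = mex{0} = 1
g(11) = mex{0} = 1
g(12) = mex{0} = 1
So g(12) = 1.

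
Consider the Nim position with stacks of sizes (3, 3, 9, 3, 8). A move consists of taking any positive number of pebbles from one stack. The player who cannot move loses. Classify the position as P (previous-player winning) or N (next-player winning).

N-position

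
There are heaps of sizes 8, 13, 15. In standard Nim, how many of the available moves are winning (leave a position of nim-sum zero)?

3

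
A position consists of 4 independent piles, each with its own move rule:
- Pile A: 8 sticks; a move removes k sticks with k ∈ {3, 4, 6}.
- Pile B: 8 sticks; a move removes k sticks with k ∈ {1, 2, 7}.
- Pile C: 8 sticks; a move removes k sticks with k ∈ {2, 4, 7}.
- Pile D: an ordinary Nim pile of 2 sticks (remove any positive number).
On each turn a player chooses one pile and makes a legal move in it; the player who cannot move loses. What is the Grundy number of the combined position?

3

Build the Grundy sequence for pile A with g(k) = mex{g(k−s) : s ∈ {3, 4, 6}, s ≤ k}:
k:     0  1  2  3  4  5  6  7  8
g(k):  0  0  0  1  1  1  2  2  2
So g(8) = 2.
For pile B, compute g(0), g(1), … with moves {1, 2, 7}:
g(0) = mex{} = 0
g(1) = mex{0} = 1
g(2) = mex{0,1} = 2
g(3) = mex{1,2} = 0
g(4) = mex{0,2} = 1
g(5) = mex{0,1} = 2
g(6) = mex{1,2} = 0
g(7) = mex{0,2} = 1
g(8) = mex{0,1} = 2
So g(8) = 2.
For pile C, compute g(0), g(1), … with moves {2, 4, 7}:
g(0) = mex{} = 0
g(1) = mex{} = 0
g(2) = mex{0} = 1
g(3) = mex{0} = 1
g(4) = mex{0,1} = 2
g(5) = mex{0,1} = 2
g(6) = mex{1,2} = 0
g(7) = mex{0,1,2} = 3
g(8) = mex{0,2} = 1
So g(8) = 1.
Pile D is a plain Nim pile of size 2, so its Grundy value is 2.
By the Sprague-Grundy theorem, the Grundy value of a sum of independent games is the XOR of the component values.
Combined value = 2 XOR 2 XOR 1 XOR 2 = 3.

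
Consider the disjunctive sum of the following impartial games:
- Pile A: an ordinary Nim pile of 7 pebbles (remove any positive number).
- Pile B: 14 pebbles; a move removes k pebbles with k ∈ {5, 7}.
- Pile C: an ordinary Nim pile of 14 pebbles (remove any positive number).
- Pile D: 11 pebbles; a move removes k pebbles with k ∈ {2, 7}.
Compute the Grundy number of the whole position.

8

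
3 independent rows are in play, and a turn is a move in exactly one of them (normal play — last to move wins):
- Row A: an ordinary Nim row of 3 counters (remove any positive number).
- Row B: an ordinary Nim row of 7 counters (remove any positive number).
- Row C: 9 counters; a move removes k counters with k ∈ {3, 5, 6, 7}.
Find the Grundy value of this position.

7

Row A is a plain Nim row of size 3, so its Grundy value is 3.
Row B is a plain Nim row of size 7, so its Grundy value is 7.
For row C, compute g(0), g(1), … with moves {3, 5, 6, 7}:
k:     0  1  2  3  4  5  6  7  8  9
g(k):  0  0  0  1  1  1  2  2  2  3
So g(9) = 3.
The value of a disjunctive sum is the nim-sum of the parts.
Combined value = 3 ⊕ 7 ⊕ 3 = 7.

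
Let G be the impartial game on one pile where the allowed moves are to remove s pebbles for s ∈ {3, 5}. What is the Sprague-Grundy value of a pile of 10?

Compute g(0), g(1), … for moves {3, 5}:
g(0) = mex{} = 0
g(1) = mex{} = 0
g(2) = mex{} = 0
g(3) = mex{0} = 1
g(4) = mex{0} = 1
g(5) = mex{0} = 1
g(6) = mex{0,1} = 2
g(7) = mex{0,1} = 2
g(8) = mex{1} = 0
g(9) = mex{1,2} = 0
g(10) = mex{1,2} = 0
So g(10) = 0.

0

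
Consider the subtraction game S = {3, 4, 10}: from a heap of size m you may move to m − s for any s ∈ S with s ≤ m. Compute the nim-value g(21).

Build the Grundy sequence with g(k) = mex{g(k−s) : s ∈ {3, 4, 10}, s ≤ k}:
k:     0  1  2  3  4  5  6  7  8  9 10 11 12 13 14 15 16 17 18 19 20 21
g(k):  0  0  0  1  1  1  2  0  0  0  1  1  1  2  0  0  0  1  1  1  2  0
So g(21) = 0.

0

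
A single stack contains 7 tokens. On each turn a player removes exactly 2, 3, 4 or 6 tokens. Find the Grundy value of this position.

3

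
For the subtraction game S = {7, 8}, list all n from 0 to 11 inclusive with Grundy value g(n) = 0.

0, 1, 2, 3, 4, 5, 6

Compute g(0), g(1), … for moves {7, 8}:
g(0) = mex{} = 0
g(1) = mex{} = 0
g(2) = mex{} = 0
g(3) = mex{} = 0
g(4) = mex{} = 0
g(5) = mex{} = 0
g(6) = mex{} = 0
g(7) = mex{0} = 1
g(8) = mex{0} = 1
g(9) = mex{0} = 1
g(10) = mex{0} = 1
g(11) = mex{0} = 1
The P-positions (g = 0) in 0..11 are 0, 1, 2, 3, 4, 5, 6.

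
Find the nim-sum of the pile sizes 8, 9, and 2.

Compute the nim-sum pairwise:
8 XOR 9 = 1
1 XOR 2 = 3

3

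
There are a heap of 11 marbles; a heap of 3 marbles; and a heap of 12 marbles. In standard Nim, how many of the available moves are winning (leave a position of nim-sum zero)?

1

Nim-sum: 11 XOR 3 XOR 12 = 4.
The overall nim-sum is X = 4. A heap of size p has a winning move iff p XOR X < p (reduce it to p XOR X).
  11: 11 XOR 4 = 15 ≥ 11 — no move.
  3: 3 XOR 4 = 7 ≥ 3 — no move.
  12: 12 XOR 4 = 8 < 12 — winning move (to 8).
That gives 1 winning move.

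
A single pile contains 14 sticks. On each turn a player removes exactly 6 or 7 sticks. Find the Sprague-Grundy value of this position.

Build the Grundy sequence with g(k) = mex{g(k−s) : s ∈ {6, 7}, s ≤ k}:
k:     0  1  2  3  4  5  6  7  8  9 10 11 12 13 14
g(k):  0  0  0  0  0  0  1  1  1  1  1  1  2  0  0
So g(14) = 0.

0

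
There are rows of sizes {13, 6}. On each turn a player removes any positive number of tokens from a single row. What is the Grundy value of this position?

11

Compute the nim-sum pairwise:
13 ⊕ 6 = 11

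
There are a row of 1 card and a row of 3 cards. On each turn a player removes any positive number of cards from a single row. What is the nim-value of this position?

2

Nim-sum: 1 XOR 3 = 2.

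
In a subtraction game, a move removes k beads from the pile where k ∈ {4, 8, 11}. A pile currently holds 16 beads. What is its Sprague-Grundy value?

0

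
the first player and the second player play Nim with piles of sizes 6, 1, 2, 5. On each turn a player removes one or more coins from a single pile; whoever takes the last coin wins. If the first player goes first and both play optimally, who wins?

Nim-sum: 6 ⊕ 1 ⊕ 2 ⊕ 5 = 0.
The nim-sum is 0, so this is a P-position: the player to move is in a losing position under optimal play; the first player is about to move from it and so loses — the second player wins.

the second player wins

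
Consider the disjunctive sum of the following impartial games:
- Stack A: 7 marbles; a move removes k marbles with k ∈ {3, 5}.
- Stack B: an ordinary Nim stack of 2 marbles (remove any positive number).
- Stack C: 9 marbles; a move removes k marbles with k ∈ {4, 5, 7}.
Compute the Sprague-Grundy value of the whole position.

2

For stack A, compute g(0), g(1), … with moves {3, 5}:
g(0) = mex{} = 0
g(1) = mex{} = 0
g(2) = mex{} = 0
g(3) = mex{0} = 1
g(4) = mex{0} = 1
g(5) = mex{0} = 1
g(6) = mex{0,1} = 2
g(7) = mex{0,1} = 2
So g(7) = 2.
Stack B is a plain Nim stack of size 2, so its Grundy value is 2.
Build the Grundy sequence for stack C with g(k) = mex{g(k−s) : s ∈ {4, 5, 7}, s ≤ k}:
k:     0  1  2  3  4  5  6  7  8  9
g(k):  0  0  0  0  1  1  1  1  2  2
So g(9) = 2.
By the Sprague-Grundy theorem, the Grundy value of a sum of independent games is the XOR of the component values.
Combined value = 2 ⊕ 2 ⊕ 2 = 2.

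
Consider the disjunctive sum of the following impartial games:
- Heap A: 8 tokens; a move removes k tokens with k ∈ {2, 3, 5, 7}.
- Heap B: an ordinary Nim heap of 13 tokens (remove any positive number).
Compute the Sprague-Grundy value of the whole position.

For heap A, compute g(0), g(1), … with moves {2, 3, 5, 7}:
g(0) = mex{} = 0
g(1) = mex{} = 0
g(2) = mex{0} = 1
g(3) = mex{0} = 1
g(4) = mex{0,1} = 2
g(5) = mex{0,1} = 2
g(6) = mex{0,1,2} = 3
g(7) = mex{0,1,2} = 3
g(8) = mex{0,1,2,3} = 4
So g(8) = 4.
Heap B is a plain Nim heap of size 13, so its Grundy value is 13.
By the Sprague-Grundy theorem, the Grundy value of a sum of independent games is the XOR of the component values.
Combined value = 4 ⊕ 13 = 9.

9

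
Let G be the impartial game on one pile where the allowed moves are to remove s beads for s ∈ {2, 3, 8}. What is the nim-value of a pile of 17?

1

Build the Grundy sequence with g(k) = mex{g(k−s) : s ∈ {2, 3, 8}, s ≤ k}:
k:     0  1  2  3  4  5  6  7  8  9 10 11 12 13 14 15 16 17
g(k):  0  0  1  1  2  0  0  1  1  2  0  0  1  1  2  0  0  1
So g(17) = 1.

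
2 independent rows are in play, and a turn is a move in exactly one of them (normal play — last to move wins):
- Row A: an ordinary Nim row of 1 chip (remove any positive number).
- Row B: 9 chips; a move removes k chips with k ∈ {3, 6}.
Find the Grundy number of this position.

1

Row A is a plain Nim row of size 1, so its Grundy value is 1.
Grundy values for row B (subtraction set {3, 6}):
g(0) = mex{} = 0
g(1) = mex{} = 0
g(2) = mex{} = 0
g(3) = mex{0} = 1
g(4) = mex{0} = 1
g(5) = mex{0} = 1
g(6) = mex{0,1} = 2
g(7) = mex{0,1} = 2
g(8) = mex{0,1} = 2
g(9) = mex{1,2} = 0
So g(9) = 0.
By the Sprague-Grundy theorem, the Grundy value of a sum of independent games is the XOR of the component values.
Combined value = 1 ⊕ 0 = 1.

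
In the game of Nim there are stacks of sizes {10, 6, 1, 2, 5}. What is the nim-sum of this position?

10

Bitwise XOR of the heap sizes:
  1010  (10)
  0110  (6)
  0001  (1)
  0010  (2)
  0101  (5)
  ----
  1010  (10)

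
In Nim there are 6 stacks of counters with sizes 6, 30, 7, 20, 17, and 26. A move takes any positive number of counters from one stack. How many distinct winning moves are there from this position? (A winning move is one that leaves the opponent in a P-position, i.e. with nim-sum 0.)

Compute the nim-sum pairwise:
6 XOR 30 = 24
24 XOR 7 = 31
31 XOR 20 = 11
11 XOR 17 = 26
26 XOR 26 = 0
The nim-sum is already 0, so every move leaves a nonzero nim-sum — there are no winning moves.

0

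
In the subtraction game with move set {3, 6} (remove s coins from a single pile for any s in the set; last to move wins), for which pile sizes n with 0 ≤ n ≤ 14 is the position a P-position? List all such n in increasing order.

0, 1, 2, 9, 10, 11

Build the Grundy sequence with g(k) = mex{g(k−s) : s ∈ {3, 6}, s ≤ k}:
g(0) = mex{} = 0
g(1) = mex{} = 0
g(2) = mex{} = 0
g(3) = mex{0} = 1
g(4) = mex{0} = 1
g(5) = mex{0} = 1
g(6) = mex{0,1} = 2
g(7) = mex{0,1} = 2
g(8) = mex{0,1} = 2
g(9) = mex{1,2} = 0
g(10) = mex{1,2} = 0
g(11) = mex{1,2} = 0
g(12) = mex{0,2} = 1
g(13) = mex{0,2} = 1
g(14) = mex{0,2} = 1
The P-positions (g = 0) in 0..14 are 0, 1, 2, 9, 10, 11.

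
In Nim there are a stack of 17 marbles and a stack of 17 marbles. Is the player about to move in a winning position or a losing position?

Losing position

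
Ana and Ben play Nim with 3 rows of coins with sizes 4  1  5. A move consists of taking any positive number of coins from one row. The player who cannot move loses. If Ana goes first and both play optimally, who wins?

Ben wins

Compute the nim-sum pairwise:
4 ⊕ 1 = 5
5 ⊕ 5 = 0
The nim-sum is 0, so this is a P-position: the player to move is in a losing position under optimal play; Ana is about to move from it and so loses — Ben wins.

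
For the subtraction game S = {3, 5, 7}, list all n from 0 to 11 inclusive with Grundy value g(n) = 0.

Grundy values for subtraction set {3, 5, 7}:
g(0) = mex{} = 0
g(1) = mex{} = 0
g(2) = mex{} = 0
g(3) = mex{0} = 1
g(4) = mex{0} = 1
g(5) = mex{0} = 1
g(6) = mex{0,1} = 2
g(7) = mex{0,1} = 2
g(8) = mex{0,1} = 2
g(9) = mex{0,1,2} = 3
g(10) = mex{1,2} = 0
g(11) = mex{1,2} = 0
The P-positions (g = 0) in 0..11 are 0, 1, 2, 10, 11.

0, 1, 2, 10, 11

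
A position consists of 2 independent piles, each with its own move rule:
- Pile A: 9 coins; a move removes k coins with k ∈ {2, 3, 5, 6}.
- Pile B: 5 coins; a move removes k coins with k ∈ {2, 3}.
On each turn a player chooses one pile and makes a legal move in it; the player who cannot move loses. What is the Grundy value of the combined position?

Build the Grundy sequence for pile A with g(k) = mex{g(k−s) : s ∈ {2, 3, 5, 6}, s ≤ k}:
k:     0  1  2  3  4  5  6  7  8  9
g(k):  0  0  1  1  2  2  3  3  0  0
So g(9) = 0.
For pile B, compute g(0), g(1), … with moves {2, 3}:
k:     0  1  2  3  4  5
g(k):  0  0  1  1  2  0
So g(5) = 0.
The value of a disjunctive sum is the nim-sum of the parts.
Combined value = 0 XOR 0 = 0.

0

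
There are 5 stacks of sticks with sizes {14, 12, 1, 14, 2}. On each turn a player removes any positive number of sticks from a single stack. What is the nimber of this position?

15

Nim-sum: 14 ^ 12 ^ 1 ^ 14 ^ 2 = 15.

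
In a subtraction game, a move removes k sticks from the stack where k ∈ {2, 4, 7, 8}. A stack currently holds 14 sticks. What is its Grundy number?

1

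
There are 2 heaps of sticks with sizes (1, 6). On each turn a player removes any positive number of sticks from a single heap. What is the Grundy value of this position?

7

In binary:
  001  (1)
  110  (6)
  ---
  111  (7)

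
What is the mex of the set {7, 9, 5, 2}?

0

0 is not in the set, so the mex is 0.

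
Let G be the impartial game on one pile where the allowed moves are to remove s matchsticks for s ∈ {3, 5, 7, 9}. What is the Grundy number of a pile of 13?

0

Build the Grundy sequence with g(k) = mex{g(k−s) : s ∈ {3, 5, 7, 9}, s ≤ k}:
g(0) = mex{} = 0
g(1) = mex{} = 0
g(2) = mex{} = 0
g(3) = mex{0} = 1
g(4) = mex{0} = 1
g(5) = mex{0} = 1
g(6) = mex{0,1} = 2
g(7) = mex{0,1} = 2
g(8) = mex{0,1} = 2
g(9) = mex{0,1,2} = 3
g(10) = mex{0,1,2} = 3
g(11) = mex{0,1,2} = 3
g(12) = mex{1,2,3} = 0
g(13) = mex{1,2,3} = 0
So g(13) = 0.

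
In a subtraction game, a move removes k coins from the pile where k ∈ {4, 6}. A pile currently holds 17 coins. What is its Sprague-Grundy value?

Compute g(0), g(1), … for moves {4, 6}:
k:     0  1  2  3  4  5  6  7  8  9 10 11 12 13 14 15 16 17
g(k):  0  0  0  0  1  1  1  1  2  2  0  0  0  0  1  1  1  1
So g(17) = 1.

1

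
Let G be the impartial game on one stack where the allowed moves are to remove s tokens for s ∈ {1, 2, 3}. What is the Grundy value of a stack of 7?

3

Compute g(0), g(1), … for moves {1, 2, 3}:
g(0) = mex{} = 0
g(1) = mex{0} = 1
g(2) = mex{0,1} = 2
g(3) = mex{0,1,2} = 3
g(4) = mex{1,2,3} = 0
g(5) = mex{0,2,3} = 1
g(6) = mex{0,1,3} = 2
g(7) = mex{0,1,2} = 3
So g(7) = 3.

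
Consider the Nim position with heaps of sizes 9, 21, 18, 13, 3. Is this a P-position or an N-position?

Nim-sum: 9 ^ 21 ^ 18 ^ 13 ^ 3 = 0.
The nim-sum is 0, so this is a P-position: the player to move is in a losing position under optimal play.

P-position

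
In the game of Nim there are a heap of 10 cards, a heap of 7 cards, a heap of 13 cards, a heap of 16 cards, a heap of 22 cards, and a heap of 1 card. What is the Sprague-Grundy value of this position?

Bitwise XOR of the heap sizes:
  01010  (10)
  00111  (7)
  01101  (13)
  10000  (16)
  10110  (22)
  00001  (1)
  -----
  00111  (7)

7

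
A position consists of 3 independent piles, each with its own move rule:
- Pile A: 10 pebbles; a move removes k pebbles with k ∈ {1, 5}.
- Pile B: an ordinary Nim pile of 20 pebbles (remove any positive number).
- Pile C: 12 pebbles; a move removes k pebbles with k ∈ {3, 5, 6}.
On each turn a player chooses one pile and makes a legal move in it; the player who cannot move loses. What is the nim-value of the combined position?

21

Grundy values for pile A (subtraction set {1, 5}):
k:     0  1  2  3  4  5  6  7  8  9 10
g(k):  0  1  0  1  0  1  0  1  0  1  0
So g(10) = 0.
Pile B is a plain Nim pile of size 20, so its Grundy value is 20.
Grundy values for pile C (subtraction set {3, 5, 6}):
g(0) = mex{} = 0
g(1) = mex{} = 0
g(2) = mex{} = 0
g(3) = mex{0} = 1
g(4) = mex{0} = 1
g(5) = mex{0} = 1
g(6) = mex{0,1} = 2
g(7) = mex{0,1} = 2
g(8) = mex{0,1} = 2
g(9) = mex{1,2} = 0
g(10) = mex{1,2} = 0
g(11) = mex{1,2} = 0
g(12) = mex{0,2} = 1
So g(12) = 1.
By the Sprague-Grundy theorem, the Grundy value of a sum of independent games is the XOR of the component values.
Combined value = 0 XOR 20 XOR 1 = 21.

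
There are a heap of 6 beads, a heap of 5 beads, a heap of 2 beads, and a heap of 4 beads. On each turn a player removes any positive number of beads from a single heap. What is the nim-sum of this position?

5

Compute the nim-sum pairwise:
6 ^ 5 = 3
3 ^ 2 = 1
1 ^ 4 = 5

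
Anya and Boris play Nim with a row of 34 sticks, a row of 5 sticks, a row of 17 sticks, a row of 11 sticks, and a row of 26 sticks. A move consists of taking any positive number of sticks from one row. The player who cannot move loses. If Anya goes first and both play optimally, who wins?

Nim-sum: 34 ^ 5 ^ 17 ^ 11 ^ 26 = 39.
The nim-sum is 39 ≠ 0, so this is an N-position: the player to move can win; Anya has a winning move.

Anya wins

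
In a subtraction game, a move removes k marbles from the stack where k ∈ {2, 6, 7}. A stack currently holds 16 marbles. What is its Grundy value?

Compute g(0), g(1), … for moves {2, 6, 7}:
k:     0  1  2  3  4  5  6  7  8  9 10 11 12 13 14 15 16
g(k):  0  0  1  1  0  0  1  1  2  0  3  1  2  0  0  1  1
So g(16) = 1.

1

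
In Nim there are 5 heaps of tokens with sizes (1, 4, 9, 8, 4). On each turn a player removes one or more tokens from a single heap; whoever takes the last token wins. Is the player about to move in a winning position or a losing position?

Nim-sum: 1 XOR 4 XOR 9 XOR 8 XOR 4 = 0.
The nim-sum is 0, so this is a P-position: the player to move is in a losing position under optimal play.

Losing position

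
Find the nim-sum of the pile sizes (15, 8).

7

Nim-sum: 15 ⊕ 8 = 7.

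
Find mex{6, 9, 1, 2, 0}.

3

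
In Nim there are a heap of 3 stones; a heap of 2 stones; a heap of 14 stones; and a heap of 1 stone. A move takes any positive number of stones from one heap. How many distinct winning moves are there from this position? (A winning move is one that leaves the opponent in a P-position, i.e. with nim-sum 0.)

Write each in binary and XOR column by column:
  0011  (3)
  0010  (2)
  1110  (14)
  0001  (1)
  ----
  1110  (14)
The overall nim-sum is X = 14. A heap of size p has a winning move iff p XOR X < p (reduce it to p XOR X).
  3: 3 XOR 14 = 13 ≥ 3 — no move.
  2: 2 XOR 14 = 12 ≥ 2 — no move.
  14: 14 XOR 14 = 0 < 14 — winning move (to 0).
  1: 1 XOR 14 = 15 ≥ 1 — no move.
That gives 1 winning move.

1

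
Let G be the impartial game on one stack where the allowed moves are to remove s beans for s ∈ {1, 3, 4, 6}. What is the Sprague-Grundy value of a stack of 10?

Build the Grundy sequence with g(k) = mex{g(k−s) : s ∈ {1, 3, 4, 6}, s ≤ k}:
k:     0  1  2  3  4  5  6  7  8  9 10
g(k):  0  1  0  1  2  3  2  0  1  0  1
So g(10) = 1.

1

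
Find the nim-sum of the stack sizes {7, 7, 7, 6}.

Nim-sum: 7 XOR 7 XOR 7 XOR 6 = 1.

1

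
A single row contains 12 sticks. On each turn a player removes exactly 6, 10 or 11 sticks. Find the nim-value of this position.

Compute g(0), g(1), … for moves {6, 10, 11}:
g(0) = mex{} = 0
g(1) = mex{} = 0
g(2) = mex{} = 0
g(3) = mex{} = 0
g(4) = mex{} = 0
g(5) = mex{} = 0
g(6) = mex{0} = 1
g(7) = mex{0} = 1
g(8) = mex{0} = 1
g(9) = mex{0} = 1
g(10) = mex{0} = 1
g(11) = mex{0} = 1
g(12) = mex{0,1} = 2
So g(12) = 2.

2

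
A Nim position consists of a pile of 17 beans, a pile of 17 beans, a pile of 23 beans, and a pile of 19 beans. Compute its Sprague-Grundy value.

4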